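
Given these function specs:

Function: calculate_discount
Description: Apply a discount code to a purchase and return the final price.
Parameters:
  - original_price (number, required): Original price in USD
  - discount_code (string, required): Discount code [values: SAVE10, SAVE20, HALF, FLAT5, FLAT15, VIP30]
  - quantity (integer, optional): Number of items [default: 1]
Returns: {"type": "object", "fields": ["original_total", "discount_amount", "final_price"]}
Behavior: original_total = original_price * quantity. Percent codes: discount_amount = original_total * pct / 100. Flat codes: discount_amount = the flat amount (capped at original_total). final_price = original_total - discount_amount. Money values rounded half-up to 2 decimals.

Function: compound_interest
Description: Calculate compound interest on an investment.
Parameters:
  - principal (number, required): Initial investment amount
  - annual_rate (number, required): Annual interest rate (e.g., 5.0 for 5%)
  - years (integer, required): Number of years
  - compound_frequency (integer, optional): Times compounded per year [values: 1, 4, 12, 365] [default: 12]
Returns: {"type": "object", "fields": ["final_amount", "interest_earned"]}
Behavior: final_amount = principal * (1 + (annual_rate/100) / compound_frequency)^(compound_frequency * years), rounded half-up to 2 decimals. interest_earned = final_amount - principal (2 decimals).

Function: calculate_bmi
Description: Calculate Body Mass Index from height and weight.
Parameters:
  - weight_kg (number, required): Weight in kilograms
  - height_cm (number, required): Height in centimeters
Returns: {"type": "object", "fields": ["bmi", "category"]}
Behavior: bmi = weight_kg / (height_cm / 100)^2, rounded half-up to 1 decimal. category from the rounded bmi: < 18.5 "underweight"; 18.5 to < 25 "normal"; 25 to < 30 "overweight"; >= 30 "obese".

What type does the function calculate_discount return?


The calculate_discount spec declares Returns: {"type": "object", "fields": ["original_total", "discount_amount", "final_price"]}
Type:
object


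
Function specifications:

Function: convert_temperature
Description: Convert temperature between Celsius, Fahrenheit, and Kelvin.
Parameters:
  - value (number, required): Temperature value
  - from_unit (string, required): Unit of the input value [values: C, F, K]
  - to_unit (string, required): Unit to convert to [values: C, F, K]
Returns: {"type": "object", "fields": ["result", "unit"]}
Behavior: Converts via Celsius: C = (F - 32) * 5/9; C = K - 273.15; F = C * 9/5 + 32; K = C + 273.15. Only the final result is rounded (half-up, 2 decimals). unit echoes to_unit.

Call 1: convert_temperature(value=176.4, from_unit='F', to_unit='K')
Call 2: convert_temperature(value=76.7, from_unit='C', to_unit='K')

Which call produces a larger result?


Call 1:
  To C: (176.4 - 32) * 5/9 = 80.222222
  To K: 80.222222 + 273.15 = 353.372222
  Round to 2 decimals: 353.37
  -> 353.37 K
Call 2:
  Input already in C: 76.7
  To K: 76.7 + 273.15 = 349.85
  Round to 2 decimals: 349.85
  -> 349.85 K
Call 1 (353.37 K)


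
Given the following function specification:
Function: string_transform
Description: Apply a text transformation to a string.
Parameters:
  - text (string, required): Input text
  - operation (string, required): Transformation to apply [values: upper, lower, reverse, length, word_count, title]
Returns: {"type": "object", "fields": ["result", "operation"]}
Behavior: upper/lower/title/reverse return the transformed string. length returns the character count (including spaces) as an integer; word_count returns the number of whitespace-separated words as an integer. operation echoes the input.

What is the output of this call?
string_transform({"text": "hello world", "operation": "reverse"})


reverse('hello world') = 'dlrow olleh'
Output:
{"result": "dlrow olleh", "operation": "reverse"}


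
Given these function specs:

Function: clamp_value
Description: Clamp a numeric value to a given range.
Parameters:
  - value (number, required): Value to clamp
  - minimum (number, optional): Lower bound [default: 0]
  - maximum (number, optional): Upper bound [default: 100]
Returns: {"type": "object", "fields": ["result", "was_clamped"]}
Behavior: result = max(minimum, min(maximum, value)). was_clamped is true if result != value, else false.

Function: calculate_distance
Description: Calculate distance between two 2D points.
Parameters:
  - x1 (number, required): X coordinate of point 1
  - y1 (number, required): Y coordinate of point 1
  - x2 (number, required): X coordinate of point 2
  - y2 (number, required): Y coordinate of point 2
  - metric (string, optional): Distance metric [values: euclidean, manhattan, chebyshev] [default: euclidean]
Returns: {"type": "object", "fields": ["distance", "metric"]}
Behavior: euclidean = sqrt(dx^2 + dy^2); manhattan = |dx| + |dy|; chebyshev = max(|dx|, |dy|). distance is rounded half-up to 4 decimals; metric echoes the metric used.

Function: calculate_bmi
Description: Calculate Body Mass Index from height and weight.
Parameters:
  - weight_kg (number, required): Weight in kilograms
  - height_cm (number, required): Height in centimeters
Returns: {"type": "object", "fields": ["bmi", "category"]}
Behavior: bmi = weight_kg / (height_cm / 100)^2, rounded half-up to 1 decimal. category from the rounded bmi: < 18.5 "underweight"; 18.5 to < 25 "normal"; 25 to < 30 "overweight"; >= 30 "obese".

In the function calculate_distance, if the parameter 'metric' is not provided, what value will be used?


The calculate_distance spec declares:
  - metric (string, optional): Distance metric [values: euclidean, manhattan, chebyshev] [default: euclidean]
Default:
euclidean


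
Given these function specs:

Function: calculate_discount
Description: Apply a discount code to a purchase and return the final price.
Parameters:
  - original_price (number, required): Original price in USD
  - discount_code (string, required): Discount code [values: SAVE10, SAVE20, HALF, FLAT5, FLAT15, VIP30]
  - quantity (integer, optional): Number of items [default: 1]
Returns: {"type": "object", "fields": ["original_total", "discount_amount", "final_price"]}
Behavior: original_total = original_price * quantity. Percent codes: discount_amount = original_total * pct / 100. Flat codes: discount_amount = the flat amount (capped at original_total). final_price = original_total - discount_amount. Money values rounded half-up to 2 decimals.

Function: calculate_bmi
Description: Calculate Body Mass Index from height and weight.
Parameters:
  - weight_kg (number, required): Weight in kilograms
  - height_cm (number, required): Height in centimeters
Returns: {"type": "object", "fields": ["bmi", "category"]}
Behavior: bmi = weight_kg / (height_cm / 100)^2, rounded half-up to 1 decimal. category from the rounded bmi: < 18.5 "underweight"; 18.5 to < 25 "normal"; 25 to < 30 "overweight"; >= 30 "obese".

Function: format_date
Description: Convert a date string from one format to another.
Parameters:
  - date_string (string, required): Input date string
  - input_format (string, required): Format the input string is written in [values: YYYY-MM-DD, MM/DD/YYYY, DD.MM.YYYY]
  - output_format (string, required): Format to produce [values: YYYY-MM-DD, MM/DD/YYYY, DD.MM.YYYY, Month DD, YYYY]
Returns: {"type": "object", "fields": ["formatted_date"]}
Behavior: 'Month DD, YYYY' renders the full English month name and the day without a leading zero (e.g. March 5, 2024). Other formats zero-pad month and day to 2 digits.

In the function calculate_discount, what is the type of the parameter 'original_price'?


The calculate_discount spec declares:
  - original_price (number, required): Original price in USD
Type:
number


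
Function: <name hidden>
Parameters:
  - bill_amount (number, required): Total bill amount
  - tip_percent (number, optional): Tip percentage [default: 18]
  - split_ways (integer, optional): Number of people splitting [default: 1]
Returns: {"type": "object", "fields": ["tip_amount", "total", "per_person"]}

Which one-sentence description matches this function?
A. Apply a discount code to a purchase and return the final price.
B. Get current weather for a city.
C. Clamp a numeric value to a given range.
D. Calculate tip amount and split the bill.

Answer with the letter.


Parameters bill_amount, tip_percent, split_ways and return ["tip_amount", "total", "per_person"] fit: Calculate tip amount and split the bill.
D


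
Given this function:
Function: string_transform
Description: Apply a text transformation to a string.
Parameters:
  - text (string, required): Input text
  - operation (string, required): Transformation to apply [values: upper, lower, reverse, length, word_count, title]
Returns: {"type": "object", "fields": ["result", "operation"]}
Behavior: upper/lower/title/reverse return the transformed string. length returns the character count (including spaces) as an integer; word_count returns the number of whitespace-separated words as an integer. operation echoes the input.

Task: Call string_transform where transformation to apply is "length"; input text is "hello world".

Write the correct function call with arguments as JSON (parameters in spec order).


Mapping each described value to its parameter name:
  'Transformation to apply' -> operation = "length"
  'Input text' -> text = "hello world"
string_transform({"text": "hello world", "operation": "length"})


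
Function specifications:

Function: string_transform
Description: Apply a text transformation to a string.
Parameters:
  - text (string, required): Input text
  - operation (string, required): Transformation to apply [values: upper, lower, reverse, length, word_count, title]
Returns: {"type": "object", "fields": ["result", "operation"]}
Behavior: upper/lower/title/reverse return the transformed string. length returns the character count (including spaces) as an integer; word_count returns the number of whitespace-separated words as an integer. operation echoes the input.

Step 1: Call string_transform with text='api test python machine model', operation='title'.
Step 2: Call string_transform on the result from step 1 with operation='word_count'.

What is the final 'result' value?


Step 1: string_transform(text='api test python machine model', operation='title')
  -> result = 'Api Test Python Machine Model'
Step 2: string_transform(text='Api Test Python Machine Model', operation='word_count')
  words: Api, Test, Python, Machine, Model -> 5
  -> result = 5
5


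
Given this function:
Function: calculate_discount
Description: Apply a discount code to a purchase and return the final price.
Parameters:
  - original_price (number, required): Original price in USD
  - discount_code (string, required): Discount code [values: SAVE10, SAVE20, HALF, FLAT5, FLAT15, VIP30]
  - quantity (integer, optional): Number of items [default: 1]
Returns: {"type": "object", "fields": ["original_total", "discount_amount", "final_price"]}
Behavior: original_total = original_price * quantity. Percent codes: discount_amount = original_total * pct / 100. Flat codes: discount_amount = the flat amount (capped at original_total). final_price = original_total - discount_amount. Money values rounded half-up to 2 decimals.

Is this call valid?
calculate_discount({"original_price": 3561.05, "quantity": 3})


Checking required parameters...
Missing required parameter: discount_code
Invalid - missing required parameter 'discount_code'


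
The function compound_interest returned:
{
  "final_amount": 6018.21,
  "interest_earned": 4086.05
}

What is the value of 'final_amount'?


6018.21


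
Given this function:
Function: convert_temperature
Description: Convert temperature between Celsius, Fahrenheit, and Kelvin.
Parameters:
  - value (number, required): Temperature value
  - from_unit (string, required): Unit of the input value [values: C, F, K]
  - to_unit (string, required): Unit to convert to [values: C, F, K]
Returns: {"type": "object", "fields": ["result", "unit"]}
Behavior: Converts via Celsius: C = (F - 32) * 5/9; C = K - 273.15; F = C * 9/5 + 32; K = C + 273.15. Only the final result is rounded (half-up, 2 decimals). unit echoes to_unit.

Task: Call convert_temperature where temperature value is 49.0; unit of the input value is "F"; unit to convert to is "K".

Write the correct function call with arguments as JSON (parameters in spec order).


Mapping each described value to its parameter name:
  'Temperature value' -> value = 49.0
  'Unit of the input value' -> from_unit = "F"
  'Unit to convert to' -> to_unit = "K"
convert_temperature({"value": 49.0, "from_unit": "F", "to_unit": "K"})


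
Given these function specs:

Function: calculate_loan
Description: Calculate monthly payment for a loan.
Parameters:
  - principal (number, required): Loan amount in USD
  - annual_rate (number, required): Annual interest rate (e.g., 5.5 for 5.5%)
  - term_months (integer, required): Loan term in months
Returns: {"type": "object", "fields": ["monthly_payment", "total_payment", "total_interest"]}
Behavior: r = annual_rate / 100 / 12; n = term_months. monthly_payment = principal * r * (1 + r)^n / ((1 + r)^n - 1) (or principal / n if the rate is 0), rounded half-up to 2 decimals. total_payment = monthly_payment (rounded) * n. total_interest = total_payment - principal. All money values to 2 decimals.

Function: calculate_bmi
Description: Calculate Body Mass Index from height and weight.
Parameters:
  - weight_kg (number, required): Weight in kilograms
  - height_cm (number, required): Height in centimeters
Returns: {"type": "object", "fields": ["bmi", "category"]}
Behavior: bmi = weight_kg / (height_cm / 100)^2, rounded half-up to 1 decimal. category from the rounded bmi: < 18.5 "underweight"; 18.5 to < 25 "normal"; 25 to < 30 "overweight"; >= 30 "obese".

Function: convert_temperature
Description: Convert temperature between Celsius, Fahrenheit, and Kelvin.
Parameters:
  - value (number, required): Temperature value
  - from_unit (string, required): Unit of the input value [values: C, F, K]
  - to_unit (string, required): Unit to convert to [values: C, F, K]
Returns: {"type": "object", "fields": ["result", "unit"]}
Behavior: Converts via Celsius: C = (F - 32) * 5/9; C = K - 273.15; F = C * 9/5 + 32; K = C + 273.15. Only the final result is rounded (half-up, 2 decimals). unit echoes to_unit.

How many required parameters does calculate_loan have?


Parameters of calculate_loan: principal (required), annual_rate (required), term_months (required)
Required count:
3


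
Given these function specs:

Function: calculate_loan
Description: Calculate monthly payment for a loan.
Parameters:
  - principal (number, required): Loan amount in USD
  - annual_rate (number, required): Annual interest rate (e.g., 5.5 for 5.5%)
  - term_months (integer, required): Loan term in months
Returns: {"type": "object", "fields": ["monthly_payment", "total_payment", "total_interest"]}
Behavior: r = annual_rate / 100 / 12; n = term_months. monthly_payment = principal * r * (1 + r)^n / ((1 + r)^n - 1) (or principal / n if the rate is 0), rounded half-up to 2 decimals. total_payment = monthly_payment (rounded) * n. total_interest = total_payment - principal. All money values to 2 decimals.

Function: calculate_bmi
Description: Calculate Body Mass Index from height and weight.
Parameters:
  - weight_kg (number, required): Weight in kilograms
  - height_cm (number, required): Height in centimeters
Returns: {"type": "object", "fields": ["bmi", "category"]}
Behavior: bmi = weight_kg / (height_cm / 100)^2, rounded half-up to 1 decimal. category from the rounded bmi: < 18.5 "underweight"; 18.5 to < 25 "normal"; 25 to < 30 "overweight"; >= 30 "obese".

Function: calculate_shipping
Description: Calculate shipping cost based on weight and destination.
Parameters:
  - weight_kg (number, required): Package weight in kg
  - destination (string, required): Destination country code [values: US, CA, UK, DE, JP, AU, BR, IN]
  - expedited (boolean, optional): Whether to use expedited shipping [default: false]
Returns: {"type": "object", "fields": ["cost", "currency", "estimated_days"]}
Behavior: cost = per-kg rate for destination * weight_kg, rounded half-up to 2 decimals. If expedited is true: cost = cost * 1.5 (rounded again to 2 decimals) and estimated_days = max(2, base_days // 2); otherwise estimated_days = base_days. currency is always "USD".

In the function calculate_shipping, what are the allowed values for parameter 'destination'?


The calculate_shipping spec declares:
  - destination (string, required): Destination country code [values: US, CA, UK, DE, JP, AU, BR, IN]
Allowed values:
US, CA, UK, DE, JP, AU, BR, IN


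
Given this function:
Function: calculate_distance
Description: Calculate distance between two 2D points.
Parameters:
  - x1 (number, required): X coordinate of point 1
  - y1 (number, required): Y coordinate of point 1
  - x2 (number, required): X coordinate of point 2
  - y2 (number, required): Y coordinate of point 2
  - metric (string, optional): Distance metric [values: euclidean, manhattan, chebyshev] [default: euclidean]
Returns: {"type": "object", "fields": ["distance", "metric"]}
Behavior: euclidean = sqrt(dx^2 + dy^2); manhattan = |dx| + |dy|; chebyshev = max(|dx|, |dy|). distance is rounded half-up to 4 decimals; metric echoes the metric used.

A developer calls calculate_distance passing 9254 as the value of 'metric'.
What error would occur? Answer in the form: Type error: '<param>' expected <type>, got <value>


Spec: 'metric' is declared as string; 9254 is an integer.
Type error: 'metric' expected string, got 9254


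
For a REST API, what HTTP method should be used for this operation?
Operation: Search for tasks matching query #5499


GET = read, POST = create, PUT = update/replace, DELETE = remove
This operation is a read.
GET


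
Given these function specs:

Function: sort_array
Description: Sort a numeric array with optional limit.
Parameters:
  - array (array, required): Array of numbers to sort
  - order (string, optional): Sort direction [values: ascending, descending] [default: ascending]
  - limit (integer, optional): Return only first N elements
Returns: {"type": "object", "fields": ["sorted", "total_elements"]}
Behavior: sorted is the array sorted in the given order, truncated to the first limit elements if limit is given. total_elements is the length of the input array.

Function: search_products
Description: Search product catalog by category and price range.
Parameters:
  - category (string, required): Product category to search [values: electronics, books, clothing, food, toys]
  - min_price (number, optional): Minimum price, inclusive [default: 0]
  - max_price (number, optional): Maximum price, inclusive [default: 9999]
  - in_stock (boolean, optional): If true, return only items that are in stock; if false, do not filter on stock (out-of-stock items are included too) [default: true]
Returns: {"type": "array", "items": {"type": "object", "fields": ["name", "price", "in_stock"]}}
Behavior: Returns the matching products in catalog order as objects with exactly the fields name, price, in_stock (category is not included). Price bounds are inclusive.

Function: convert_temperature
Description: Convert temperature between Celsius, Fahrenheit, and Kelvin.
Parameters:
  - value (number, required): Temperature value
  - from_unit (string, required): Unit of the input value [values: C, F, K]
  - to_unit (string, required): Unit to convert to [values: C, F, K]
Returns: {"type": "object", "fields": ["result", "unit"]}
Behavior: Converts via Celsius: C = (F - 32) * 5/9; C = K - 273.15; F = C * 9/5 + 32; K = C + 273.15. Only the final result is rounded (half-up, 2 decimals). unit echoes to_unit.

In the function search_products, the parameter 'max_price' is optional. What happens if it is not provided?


The search_products spec declares:
  - max_price (number, optional): Maximum price, inclusive [default: 9999]
It defaults to 9999


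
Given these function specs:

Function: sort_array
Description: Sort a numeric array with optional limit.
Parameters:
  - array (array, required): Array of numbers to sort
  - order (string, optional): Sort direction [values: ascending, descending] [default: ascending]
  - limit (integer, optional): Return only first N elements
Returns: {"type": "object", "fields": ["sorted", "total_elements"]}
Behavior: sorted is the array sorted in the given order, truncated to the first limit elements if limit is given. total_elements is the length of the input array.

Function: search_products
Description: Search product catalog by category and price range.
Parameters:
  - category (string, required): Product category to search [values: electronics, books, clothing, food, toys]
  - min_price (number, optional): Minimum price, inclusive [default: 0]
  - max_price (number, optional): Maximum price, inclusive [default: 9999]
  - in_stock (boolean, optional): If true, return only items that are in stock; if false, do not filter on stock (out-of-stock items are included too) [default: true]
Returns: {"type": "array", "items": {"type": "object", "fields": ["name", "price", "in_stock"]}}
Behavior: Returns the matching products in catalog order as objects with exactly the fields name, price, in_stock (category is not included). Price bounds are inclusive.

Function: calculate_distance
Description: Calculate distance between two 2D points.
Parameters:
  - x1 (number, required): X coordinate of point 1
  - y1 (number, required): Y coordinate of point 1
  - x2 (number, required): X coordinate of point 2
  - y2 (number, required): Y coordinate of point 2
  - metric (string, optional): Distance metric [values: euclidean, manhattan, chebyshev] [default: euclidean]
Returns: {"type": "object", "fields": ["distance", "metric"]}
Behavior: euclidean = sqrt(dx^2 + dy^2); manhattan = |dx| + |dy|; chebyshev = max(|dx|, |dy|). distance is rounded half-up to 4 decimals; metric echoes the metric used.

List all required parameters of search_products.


Parameters of search_products and their required/optional flag:
  category: required
  min_price: optional
  max_price: optional
  in_stock: optional
category


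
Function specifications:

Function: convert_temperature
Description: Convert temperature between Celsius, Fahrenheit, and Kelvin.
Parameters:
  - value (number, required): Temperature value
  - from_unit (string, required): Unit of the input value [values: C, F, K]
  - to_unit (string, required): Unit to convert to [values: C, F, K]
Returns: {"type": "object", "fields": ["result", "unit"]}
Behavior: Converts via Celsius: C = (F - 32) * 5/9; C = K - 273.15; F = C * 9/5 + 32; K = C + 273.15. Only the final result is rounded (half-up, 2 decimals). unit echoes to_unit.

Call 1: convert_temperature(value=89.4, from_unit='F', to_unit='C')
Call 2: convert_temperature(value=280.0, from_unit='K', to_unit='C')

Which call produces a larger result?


Call 1:
  To C: (89.4 - 32) * 5/9 = 31.888889
  Target is C: 31.888889
  Round to 2 decimals: 31.89
  -> 31.89 C
Call 2:
  To C: 280 - 273.15 = 6.85
  Target is C: 6.85
  Round to 2 decimals: 6.85
  -> 6.85 C
Call 1 (31.89 C)


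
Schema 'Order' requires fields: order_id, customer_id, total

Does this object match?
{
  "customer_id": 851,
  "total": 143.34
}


Checking required fields...
Missing: order_id
Invalid - missing required field 'order_id'


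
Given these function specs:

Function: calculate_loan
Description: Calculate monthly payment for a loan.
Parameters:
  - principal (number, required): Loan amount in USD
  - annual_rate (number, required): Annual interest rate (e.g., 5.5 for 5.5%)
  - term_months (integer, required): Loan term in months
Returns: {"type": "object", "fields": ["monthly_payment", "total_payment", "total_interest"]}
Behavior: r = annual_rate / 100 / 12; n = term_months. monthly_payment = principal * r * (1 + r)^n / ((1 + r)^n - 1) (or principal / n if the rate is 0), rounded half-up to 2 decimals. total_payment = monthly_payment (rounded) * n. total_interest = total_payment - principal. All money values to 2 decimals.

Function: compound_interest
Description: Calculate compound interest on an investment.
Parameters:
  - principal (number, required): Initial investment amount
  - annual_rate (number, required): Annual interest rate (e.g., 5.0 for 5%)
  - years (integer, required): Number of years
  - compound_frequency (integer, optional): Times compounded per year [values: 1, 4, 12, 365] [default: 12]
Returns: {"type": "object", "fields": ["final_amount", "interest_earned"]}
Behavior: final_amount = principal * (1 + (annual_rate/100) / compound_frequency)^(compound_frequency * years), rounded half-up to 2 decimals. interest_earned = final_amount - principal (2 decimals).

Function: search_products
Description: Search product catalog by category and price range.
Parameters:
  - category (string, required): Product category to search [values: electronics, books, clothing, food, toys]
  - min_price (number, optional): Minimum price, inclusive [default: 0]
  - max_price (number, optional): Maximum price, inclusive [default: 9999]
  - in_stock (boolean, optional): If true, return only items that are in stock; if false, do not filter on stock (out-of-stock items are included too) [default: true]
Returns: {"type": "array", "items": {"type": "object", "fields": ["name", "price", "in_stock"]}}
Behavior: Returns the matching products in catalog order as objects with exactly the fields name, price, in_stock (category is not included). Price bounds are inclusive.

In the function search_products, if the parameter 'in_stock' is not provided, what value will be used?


The search_products spec declares:
  - in_stock (boolean, optional): If true, return only items that are in stock; if false, do not filter on stock (out-of-stock items are included too) [default: true]
Default:
true


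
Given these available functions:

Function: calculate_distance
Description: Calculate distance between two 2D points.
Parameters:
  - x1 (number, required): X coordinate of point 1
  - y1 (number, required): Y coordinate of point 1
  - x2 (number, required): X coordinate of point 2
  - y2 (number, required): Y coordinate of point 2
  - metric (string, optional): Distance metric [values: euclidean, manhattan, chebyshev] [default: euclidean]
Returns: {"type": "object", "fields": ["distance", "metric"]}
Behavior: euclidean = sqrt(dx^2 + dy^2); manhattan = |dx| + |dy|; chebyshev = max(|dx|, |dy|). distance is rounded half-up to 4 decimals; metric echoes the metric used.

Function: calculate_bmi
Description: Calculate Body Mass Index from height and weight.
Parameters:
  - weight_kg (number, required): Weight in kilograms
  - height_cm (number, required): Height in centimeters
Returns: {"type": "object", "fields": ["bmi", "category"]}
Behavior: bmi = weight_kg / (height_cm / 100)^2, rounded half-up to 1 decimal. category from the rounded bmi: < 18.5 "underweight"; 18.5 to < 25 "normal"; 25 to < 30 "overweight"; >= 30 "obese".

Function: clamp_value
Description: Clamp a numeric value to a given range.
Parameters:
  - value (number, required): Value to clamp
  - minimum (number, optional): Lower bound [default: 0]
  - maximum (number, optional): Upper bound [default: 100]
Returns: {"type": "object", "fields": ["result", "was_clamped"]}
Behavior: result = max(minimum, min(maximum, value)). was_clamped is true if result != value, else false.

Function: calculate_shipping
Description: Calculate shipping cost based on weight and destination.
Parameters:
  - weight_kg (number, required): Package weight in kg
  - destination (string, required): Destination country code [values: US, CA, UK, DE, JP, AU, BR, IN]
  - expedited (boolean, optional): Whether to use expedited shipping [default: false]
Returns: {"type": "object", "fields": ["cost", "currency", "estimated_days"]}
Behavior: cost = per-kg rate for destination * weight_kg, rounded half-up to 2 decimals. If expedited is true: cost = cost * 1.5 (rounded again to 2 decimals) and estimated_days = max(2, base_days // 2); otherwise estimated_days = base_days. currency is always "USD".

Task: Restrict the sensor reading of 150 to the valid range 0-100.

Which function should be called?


The task needs a function whose description is: Clamp a numeric value to a given range.
clamp_value


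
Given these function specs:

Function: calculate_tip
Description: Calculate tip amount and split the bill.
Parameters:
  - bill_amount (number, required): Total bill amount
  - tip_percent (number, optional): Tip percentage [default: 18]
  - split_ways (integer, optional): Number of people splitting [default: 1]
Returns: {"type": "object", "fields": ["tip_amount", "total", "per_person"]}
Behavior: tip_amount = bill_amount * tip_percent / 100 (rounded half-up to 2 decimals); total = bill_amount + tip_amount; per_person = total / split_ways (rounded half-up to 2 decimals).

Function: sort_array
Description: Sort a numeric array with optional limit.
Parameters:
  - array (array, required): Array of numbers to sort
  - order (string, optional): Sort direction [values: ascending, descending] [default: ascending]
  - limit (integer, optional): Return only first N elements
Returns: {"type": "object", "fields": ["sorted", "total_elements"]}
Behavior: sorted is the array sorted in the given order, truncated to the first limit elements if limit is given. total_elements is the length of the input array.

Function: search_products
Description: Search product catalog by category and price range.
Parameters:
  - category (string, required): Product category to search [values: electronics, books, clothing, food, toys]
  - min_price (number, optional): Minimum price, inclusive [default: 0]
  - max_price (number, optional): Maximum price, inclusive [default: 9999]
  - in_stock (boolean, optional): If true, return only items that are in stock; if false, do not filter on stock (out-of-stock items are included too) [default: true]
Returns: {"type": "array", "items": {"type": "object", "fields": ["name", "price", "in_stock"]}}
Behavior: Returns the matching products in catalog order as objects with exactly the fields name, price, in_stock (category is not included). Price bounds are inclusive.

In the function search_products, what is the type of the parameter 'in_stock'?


The search_products spec declares:
  - in_stock (boolean, optional): If true, return only items that are in stock; if false, do not filter on stock (out-of-stock items are included too) [default: true]
Type:
boolean


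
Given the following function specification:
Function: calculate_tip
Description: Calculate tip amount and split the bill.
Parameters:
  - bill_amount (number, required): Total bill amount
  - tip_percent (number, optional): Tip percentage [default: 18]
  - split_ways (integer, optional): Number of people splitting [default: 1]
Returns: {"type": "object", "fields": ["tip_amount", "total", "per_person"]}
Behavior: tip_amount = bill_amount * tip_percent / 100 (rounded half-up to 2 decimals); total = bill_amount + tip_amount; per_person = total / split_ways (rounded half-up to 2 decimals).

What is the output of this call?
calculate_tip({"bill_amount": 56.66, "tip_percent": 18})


Defaults applied: split_ways=1
tip_amount = 56.66 * 18/100 = 10.1988 -> 10.20
total = 56.66 + 10.20 = 66.86
per_person = 66.86 / 1 = 66.86 -> 66.86
Output:
{"tip_amount": 10.2, "total": 66.86, "per_person": 66.86}


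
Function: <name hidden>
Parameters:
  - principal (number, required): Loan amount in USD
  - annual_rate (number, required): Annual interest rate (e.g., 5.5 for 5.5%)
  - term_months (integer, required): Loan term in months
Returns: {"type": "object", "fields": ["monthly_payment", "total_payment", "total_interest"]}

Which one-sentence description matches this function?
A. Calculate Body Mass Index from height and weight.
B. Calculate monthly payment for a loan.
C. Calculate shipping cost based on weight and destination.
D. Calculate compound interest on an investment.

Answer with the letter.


Parameters principal, annual_rate, term_months and return ["monthly_payment", "total_payment", "total_interest"] fit: Calculate monthly payment for a loan.
B


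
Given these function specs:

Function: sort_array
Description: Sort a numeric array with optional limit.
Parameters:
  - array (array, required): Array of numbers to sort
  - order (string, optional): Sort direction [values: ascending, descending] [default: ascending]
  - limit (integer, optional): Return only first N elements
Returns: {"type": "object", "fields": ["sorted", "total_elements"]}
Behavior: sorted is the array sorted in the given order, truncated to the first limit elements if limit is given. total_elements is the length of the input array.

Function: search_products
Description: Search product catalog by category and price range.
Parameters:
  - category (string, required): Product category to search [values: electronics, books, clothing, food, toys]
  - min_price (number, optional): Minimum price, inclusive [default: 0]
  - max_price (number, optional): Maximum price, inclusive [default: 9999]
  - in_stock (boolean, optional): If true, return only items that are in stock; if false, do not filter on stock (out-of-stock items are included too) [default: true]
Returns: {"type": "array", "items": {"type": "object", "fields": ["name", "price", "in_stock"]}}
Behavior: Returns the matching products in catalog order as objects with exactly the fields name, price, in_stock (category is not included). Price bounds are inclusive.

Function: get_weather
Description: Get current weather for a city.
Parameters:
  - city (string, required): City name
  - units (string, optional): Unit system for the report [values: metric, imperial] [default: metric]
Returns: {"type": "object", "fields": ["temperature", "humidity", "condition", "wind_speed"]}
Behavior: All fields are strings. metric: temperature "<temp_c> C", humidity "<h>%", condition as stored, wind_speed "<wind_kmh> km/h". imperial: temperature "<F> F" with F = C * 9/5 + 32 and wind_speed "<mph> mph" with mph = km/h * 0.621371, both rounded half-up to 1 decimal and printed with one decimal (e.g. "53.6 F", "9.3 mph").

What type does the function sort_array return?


The sort_array spec declares Returns: {"type": "object", "fields": ["sorted", "total_elements"]}
Type:
object


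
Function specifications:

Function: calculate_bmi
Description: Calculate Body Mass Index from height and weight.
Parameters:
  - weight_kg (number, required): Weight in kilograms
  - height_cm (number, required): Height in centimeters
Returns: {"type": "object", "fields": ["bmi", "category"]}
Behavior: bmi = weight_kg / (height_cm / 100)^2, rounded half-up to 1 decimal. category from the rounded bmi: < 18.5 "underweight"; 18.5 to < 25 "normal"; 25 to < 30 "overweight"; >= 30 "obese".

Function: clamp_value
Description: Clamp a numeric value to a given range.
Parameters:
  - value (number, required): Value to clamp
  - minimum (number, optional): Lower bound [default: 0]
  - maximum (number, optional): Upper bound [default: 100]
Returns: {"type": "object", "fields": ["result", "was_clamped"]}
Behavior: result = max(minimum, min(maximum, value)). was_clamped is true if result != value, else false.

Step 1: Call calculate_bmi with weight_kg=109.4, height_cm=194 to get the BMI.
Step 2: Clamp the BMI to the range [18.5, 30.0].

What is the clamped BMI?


Step 1: calculate_bmi(weight_kg=109.4, height_cm=194)
  height_m = 194 / 100 = 1.94
  bmi = 109.4 / 1.94^2 = 109.4 / 3.7636 = 29.067914 -> 29.1
  25 <= 29.1 < 30 -> overweight
  -> bmi = 29.1
Step 2: clamp_value(value=29.1, minimum=18.5, maximum=30.0)
  result = max(18.5, min(30.0, 29.1)) = max(18.5, 29.1) = 29.1
  was_clamped = (29.1 != 29.1) = false
  -> result = 29.1
29.1


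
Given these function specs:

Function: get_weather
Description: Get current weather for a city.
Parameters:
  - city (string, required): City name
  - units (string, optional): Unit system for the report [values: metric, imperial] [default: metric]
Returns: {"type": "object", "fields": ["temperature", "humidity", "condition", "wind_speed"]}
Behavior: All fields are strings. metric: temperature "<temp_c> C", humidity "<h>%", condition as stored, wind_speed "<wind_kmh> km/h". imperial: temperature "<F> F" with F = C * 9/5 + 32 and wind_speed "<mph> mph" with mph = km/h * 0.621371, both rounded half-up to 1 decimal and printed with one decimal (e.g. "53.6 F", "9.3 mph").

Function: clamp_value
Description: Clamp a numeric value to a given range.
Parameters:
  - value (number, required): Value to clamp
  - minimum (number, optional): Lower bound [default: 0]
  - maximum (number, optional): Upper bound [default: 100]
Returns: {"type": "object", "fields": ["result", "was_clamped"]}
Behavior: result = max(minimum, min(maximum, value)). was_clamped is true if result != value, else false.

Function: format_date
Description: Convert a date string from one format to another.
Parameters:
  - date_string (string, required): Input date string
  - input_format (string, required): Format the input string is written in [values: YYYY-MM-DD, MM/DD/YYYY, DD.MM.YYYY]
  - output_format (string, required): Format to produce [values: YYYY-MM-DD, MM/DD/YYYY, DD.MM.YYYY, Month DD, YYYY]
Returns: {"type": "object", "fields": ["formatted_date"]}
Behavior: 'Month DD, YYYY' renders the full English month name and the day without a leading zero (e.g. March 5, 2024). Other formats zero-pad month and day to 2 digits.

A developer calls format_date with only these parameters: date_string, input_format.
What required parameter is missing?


Required parameters: date_string, input_format, output_format
Provided: date_string, input_format
Missing: output_format
output_format


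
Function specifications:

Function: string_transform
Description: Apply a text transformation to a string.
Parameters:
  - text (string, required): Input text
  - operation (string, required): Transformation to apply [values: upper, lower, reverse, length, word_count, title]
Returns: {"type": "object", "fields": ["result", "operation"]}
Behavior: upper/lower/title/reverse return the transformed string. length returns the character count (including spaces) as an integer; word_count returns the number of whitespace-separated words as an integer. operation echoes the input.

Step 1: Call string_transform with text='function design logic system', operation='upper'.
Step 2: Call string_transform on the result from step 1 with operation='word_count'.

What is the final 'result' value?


Step 1: string_transform(text='function design logic system', operation='upper')
  -> result = 'FUNCTION DESIGN LOGIC SYSTEM'
Step 2: string_transform(text='FUNCTION DESIGN LOGIC SYSTEM', operation='word_count')
  words: FUNCTION, DESIGN, LOGIC, SYSTEM -> 4
  -> result = 4
4


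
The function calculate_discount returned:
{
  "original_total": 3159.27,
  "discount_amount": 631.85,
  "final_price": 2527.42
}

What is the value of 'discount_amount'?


631.85


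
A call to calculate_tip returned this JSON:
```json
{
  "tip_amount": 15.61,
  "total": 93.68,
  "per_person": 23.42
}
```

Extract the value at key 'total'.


93.68


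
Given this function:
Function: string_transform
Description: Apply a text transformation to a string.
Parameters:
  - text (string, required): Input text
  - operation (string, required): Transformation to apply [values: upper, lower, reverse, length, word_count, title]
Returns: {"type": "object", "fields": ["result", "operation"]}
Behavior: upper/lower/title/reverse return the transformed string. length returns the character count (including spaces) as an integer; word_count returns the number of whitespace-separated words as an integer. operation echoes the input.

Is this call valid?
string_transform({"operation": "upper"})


Checking required parameters...
Missing required parameter: text
Invalid - missing required parameter 'text'


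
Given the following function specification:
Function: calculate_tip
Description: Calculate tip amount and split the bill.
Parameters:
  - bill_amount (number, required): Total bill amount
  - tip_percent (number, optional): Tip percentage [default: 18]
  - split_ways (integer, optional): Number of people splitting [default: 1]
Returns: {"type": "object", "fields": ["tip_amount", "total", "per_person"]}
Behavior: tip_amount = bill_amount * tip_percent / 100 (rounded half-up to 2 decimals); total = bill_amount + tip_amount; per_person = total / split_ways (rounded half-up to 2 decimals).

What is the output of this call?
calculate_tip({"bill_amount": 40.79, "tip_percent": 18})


Defaults applied: split_ways=1
tip_amount = 40.79 * 18/100 = 7.3422 -> 7.34
total = 40.79 + 7.34 = 48.13
per_person = 48.13 / 1 = 48.13 -> 48.13
Output:
{"tip_amount": 7.34, "total": 48.13, "per_person": 48.13}
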